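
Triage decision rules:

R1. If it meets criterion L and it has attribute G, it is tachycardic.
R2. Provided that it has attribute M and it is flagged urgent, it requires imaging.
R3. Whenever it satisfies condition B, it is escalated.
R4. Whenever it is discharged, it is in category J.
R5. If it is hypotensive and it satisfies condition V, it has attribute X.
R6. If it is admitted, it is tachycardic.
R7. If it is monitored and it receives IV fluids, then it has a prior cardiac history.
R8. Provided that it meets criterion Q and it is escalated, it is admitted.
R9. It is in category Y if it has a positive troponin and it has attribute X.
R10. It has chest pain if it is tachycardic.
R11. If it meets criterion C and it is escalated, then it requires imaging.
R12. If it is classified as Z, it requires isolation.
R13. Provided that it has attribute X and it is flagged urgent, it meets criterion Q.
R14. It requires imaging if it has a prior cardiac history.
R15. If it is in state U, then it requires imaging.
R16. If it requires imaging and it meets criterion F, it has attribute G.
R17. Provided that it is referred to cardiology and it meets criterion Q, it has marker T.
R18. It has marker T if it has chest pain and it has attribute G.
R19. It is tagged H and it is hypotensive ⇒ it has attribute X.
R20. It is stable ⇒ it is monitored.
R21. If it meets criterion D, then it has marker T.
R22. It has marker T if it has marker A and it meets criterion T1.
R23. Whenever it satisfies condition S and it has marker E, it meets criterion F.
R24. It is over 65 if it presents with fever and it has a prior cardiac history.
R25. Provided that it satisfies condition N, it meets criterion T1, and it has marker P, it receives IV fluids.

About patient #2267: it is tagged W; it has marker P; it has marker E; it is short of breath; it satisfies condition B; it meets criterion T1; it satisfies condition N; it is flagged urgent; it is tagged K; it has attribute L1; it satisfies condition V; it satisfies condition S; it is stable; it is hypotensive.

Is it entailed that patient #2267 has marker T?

Yes

By R3 (it satisfies condition B): it is escalated.
By R5 (it is hypotensive, it satisfies condition V): it has attribute X.
By R13 (it has attribute X, it is flagged urgent): it meets criterion Q.
By R20 (it is stable): it is monitored.
By R23 (it satisfies condition S, it has marker E): it meets criterion F.
By R25 (it satisfies condition N, it meets criterion T1, it has marker P): it receives IV fluids.
By R7 (it is monitored, it receives IV fluids): it has a prior cardiac history.
By R8 (it meets criterion Q, it is escalated): it is admitted.
By R14 (it has a prior cardiac history): it requires imaging.
By R16 (it requires imaging, it meets criterion F): it has attribute G.
By R6 (it is admitted): it is tachycardic.
By R10 (it is tachycardic): it has chest pain.
By R18 (it has chest pain, it has attribute G): it has marker T.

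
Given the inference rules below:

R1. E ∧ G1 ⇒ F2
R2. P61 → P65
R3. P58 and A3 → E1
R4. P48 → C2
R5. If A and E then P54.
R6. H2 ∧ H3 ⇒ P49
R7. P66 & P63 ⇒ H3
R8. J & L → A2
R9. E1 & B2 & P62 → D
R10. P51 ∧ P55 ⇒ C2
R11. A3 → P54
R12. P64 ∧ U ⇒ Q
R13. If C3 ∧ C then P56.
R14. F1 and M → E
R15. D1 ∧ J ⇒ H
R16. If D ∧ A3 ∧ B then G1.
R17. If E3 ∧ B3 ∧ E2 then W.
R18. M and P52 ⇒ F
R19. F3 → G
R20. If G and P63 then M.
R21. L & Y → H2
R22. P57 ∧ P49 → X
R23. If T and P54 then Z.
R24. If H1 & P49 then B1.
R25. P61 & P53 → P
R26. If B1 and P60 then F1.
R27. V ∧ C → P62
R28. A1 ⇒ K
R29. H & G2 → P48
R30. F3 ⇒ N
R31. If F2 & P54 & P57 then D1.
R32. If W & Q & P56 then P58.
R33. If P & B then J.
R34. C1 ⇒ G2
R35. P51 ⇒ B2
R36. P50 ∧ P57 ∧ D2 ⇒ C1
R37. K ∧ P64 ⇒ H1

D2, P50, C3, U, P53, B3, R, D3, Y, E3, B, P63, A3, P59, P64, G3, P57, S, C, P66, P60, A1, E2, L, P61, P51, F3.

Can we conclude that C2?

No

Forward chaining from the given facts derives: P65, H3, P54, Q, P56, W, G, M, H2, P, K, N, P58, J, B2, C1, H1, E1, P49, A2, X, B1, F1, G2, E.
Rules concluding C2: R4 needs P48; R10 needs P55 — none of these are established.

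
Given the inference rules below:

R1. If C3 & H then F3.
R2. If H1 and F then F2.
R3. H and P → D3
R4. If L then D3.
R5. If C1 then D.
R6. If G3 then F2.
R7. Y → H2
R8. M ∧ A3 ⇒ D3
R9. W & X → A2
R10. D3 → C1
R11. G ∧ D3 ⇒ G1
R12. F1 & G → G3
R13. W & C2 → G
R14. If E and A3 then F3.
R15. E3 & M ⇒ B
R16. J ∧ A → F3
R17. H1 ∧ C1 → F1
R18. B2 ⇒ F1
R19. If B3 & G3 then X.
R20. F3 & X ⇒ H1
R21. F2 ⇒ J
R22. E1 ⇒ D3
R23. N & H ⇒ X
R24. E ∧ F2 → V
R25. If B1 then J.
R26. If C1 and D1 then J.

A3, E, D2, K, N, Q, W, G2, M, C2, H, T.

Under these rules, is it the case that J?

Yes

D3  (by R8: M, A3)
C1  (by R10: D3)
G  (by R13: W, C2)
F3  (by R14: E, A3)
X  (by R23: N, H)
H1  (by R20: F3, X)
F1  (by R17: H1, C1)
G3  (by R12: F1, G)
F2  (by R6: G3)
J  (by R21: F2)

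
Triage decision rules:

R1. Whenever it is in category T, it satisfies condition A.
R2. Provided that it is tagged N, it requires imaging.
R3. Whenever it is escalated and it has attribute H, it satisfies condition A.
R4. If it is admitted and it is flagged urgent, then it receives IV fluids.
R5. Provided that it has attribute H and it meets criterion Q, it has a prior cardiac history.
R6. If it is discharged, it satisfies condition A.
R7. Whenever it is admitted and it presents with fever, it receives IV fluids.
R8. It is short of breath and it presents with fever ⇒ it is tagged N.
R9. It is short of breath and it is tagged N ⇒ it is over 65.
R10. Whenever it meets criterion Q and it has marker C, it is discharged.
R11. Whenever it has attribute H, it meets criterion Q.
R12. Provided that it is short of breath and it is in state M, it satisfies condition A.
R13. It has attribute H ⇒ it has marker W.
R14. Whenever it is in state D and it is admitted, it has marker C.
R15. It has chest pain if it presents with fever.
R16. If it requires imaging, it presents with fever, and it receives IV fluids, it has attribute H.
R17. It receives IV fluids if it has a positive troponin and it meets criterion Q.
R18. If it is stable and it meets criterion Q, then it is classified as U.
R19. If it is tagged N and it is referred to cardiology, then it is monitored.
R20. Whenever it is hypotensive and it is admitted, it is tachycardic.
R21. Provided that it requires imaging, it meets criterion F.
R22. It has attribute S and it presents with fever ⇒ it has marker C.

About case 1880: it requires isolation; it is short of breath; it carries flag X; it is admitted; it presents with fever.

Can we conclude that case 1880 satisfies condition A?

Forward chaining from the given facts derives: receives IV fluids, is tagged N, is over 65, has chest pain, requires imaging, has attribute H, meets criterion F, meets criterion Q, has marker W, has a prior cardiac history.
Rules concluding "it satisfies condition A": R1 needs "it is in category T"; R3 needs "it is escalated"; R6 needs "it is discharged"; R12 needs "it is in state M" — none of these are established.

No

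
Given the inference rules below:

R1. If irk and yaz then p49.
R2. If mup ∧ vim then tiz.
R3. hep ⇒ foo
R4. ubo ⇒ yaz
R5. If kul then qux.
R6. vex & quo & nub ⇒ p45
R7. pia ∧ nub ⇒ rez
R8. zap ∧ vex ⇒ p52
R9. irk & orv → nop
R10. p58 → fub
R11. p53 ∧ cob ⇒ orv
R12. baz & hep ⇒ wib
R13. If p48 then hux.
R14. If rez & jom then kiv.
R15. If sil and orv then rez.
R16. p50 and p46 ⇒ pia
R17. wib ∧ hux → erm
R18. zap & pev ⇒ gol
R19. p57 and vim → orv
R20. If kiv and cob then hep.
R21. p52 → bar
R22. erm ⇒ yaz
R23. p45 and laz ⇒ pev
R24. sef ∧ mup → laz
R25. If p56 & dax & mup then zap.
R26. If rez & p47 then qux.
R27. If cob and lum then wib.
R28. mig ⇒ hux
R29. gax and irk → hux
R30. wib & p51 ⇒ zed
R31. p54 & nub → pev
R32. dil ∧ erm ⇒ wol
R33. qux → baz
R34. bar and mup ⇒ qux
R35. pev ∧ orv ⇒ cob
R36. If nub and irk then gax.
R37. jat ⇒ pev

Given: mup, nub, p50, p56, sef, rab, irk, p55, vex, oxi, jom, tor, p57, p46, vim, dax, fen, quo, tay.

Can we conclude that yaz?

p45  (by R6: vex, quo, nub)
pia  (by R16: p50, p46)
orv  (by R19: p57, vim)
laz  (by R24: sef, mup)
zap  (by R25: p56, dax, mup)
gax  (by R36: nub, irk)
rez  (by R7: pia, nub)
p52  (by R8: zap, vex)
kiv  (by R14: rez, jom)
bar  (by R21: p52)
pev  (by R23: p45, laz)
hux  (by R29: gax, irk)
qux  (by R34: bar, mup)
cob  (by R35: pev, orv)
hep  (by R20: kiv, cob)
baz  (by R33: qux)
wib  (by R12: baz, hep)
erm  (by R17: wib, hux)
yaz  (by R22: erm)

Yes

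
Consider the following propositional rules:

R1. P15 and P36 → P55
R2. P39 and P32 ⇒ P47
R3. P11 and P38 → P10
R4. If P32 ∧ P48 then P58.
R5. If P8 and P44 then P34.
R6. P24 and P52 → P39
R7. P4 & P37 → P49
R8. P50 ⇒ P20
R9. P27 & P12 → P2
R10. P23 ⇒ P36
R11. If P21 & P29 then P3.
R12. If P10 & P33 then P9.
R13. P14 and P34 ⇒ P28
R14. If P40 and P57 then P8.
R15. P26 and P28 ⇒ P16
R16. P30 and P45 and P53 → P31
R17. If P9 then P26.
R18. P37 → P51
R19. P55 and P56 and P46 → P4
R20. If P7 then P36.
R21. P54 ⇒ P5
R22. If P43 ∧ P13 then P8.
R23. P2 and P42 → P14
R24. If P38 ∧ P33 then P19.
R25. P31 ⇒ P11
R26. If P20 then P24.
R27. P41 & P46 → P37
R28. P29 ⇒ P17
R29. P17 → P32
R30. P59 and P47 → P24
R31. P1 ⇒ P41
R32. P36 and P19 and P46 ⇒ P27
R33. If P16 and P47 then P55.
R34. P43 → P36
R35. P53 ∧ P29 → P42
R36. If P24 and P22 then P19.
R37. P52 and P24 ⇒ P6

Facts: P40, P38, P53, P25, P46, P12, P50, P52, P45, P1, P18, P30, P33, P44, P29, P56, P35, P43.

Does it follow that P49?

No

Forward chaining from the given facts derives: P20, P31, P19, P11, P24, P17, P32, P41, P36, P42, P6, P10, P39, P9, P26, P37, P27, P47, P2, P51, P14.
The only rule concluding P49 is R7, which needs P4; that is never established.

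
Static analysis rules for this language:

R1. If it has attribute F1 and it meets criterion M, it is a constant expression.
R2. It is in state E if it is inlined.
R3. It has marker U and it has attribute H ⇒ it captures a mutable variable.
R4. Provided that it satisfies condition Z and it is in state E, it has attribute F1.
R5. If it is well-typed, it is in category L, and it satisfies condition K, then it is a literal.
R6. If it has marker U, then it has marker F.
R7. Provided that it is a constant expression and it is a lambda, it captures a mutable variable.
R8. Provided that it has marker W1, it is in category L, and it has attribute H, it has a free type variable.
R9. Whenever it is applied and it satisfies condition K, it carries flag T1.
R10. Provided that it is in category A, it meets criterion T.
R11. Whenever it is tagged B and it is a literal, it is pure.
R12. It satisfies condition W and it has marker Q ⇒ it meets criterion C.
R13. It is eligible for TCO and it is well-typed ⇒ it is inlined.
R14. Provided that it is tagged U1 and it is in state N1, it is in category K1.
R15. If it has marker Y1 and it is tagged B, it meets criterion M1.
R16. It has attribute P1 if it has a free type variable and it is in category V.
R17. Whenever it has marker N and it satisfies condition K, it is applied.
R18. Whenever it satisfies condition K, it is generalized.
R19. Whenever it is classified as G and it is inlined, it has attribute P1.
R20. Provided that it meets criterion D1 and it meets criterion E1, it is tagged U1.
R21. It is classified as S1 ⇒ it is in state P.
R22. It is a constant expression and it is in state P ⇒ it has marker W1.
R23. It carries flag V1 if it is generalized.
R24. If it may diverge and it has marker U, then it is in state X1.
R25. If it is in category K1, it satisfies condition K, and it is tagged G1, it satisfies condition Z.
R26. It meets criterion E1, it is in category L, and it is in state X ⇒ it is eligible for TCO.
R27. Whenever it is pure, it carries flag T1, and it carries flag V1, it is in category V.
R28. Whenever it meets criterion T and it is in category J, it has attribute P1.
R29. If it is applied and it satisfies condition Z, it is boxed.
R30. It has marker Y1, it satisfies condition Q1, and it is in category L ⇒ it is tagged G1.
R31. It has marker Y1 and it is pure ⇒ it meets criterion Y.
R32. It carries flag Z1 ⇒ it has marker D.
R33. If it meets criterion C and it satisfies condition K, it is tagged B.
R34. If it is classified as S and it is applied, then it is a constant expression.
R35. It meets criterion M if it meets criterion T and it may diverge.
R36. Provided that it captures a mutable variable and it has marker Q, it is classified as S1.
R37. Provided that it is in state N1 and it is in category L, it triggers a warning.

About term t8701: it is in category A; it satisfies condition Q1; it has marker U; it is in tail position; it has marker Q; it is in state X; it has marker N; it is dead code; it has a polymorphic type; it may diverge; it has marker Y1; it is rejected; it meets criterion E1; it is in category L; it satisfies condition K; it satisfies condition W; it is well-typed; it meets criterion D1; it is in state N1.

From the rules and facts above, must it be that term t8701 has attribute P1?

Forward chaining from the given facts derives: is a literal, has marker F, meets criterion T, meets criterion C, is applied, is generalized, is tagged U1, carries flag V1, is in state X1, is eligible for TCO, is tagged G1, is tagged B, meets criterion M, triggers a warning, carries flag T1, is pure, is inlined, is in category K1, meets criterion M1, satisfies condition Z, is in category V, is boxed, meets criterion Y, is in state E, has attribute F1, is a constant expression.
Rules concluding "it has attribute P1": R16 needs "it has a free type variable"; R19 needs "it is classified as G"; R28 needs "it is in category J" — none of these are established.

No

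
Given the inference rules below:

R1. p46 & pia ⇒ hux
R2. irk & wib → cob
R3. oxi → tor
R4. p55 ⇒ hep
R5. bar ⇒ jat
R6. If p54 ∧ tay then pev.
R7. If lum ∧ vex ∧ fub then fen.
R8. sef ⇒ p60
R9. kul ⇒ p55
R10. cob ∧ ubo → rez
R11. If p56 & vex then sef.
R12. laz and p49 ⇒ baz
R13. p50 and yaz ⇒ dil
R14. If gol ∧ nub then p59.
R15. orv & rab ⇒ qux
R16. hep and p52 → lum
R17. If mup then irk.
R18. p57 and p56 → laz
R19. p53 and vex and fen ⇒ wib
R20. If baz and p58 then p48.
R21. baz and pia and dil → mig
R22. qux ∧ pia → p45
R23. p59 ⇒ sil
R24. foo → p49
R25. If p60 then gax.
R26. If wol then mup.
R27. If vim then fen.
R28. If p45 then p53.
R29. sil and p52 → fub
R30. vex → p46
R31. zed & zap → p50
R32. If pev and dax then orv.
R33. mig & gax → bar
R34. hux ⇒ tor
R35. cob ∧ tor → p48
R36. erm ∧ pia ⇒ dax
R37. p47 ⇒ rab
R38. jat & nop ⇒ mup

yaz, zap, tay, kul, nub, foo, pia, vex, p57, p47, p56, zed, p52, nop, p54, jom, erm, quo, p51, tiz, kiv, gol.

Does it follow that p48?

Yes

pev  (by R6: p54, tay)
p55  (by R9: kul)
sef  (by R11: p56, vex)
p59  (by R14: gol, nub)
laz  (by R18: p57, p56)
sil  (by R23: p59)
p49  (by R24: foo)
fub  (by R29: sil, p52)
p46  (by R30: vex)
p50  (by R31: zed, zap)
dax  (by R36: erm, pia)
rab  (by R37: p47)
hux  (by R1: p46, pia)
hep  (by R4: p55)
p60  (by R8: sef)
baz  (by R12: laz, p49)
dil  (by R13: p50, yaz)
lum  (by R16: hep, p52)
mig  (by R21: baz, pia, dil)
gax  (by R25: p60)
orv  (by R32: pev, dax)
bar  (by R33: mig, gax)
tor  (by R34: hux)
jat  (by R5: bar)
fen  (by R7: lum, vex, fub)
qux  (by R15: orv, rab)
p45  (by R22: qux, pia)
p53  (by R28: p45)
mup  (by R38: jat, nop)
irk  (by R17: mup)
wib  (by R19: p53, vex, fen)
cob  (by R2: irk, wib)
p48  (by R35: cob, tor)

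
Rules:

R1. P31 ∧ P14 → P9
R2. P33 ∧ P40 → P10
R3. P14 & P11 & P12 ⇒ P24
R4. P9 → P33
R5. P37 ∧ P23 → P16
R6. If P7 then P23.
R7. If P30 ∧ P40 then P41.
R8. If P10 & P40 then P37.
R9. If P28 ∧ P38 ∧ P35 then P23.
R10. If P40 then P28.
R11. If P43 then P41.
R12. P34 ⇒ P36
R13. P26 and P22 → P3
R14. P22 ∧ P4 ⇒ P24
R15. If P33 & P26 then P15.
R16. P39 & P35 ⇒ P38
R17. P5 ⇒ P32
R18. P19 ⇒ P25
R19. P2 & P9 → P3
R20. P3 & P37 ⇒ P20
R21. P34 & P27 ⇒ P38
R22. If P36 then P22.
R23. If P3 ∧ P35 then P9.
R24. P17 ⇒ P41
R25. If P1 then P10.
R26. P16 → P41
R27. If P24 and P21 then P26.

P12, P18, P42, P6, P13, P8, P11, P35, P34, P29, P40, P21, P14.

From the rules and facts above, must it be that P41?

No

Forward chaining from the given facts derives: P24, P28, P36, P22, P26, P3, P9, P33, P15, P10, P37, P20.
Rules concluding P41: R7 needs P30; R11 needs P43; R24 needs P17; R26 needs P16 — none of these are established.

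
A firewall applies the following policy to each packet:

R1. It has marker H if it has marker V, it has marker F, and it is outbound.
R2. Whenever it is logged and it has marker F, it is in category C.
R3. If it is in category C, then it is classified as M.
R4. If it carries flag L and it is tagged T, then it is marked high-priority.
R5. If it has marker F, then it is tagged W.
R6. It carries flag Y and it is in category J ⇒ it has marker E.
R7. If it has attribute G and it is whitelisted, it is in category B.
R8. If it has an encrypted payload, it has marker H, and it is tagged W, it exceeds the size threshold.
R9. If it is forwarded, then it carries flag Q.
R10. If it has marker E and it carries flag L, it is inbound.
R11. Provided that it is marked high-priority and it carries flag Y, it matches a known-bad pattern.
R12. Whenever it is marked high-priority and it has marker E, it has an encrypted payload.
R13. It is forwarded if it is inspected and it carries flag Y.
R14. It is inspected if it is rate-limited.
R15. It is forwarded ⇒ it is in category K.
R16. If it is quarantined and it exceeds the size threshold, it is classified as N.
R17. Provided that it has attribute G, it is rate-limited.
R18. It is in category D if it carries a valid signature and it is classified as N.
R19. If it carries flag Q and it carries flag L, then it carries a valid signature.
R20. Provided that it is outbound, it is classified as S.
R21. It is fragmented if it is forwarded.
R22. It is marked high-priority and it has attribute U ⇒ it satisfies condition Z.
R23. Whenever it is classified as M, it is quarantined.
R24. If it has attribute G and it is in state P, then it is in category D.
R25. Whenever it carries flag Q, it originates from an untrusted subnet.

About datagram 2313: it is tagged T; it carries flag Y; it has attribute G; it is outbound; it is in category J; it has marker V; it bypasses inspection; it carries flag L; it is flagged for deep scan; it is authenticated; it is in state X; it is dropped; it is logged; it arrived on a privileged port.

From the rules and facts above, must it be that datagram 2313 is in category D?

No

Forward chaining from the given facts derives: is marked high-priority, has marker E, is inbound, matches a known-bad pattern, has an encrypted payload, is rate-limited, is classified as S, is inspected, is forwarded, is in category K, is fragmented, carries flag Q, carries a valid signature, originates from an untrusted subnet.
Rules concluding "it is in category D": R18 needs "it is classified as N"; R24 needs "it is in state P" — none of these are established.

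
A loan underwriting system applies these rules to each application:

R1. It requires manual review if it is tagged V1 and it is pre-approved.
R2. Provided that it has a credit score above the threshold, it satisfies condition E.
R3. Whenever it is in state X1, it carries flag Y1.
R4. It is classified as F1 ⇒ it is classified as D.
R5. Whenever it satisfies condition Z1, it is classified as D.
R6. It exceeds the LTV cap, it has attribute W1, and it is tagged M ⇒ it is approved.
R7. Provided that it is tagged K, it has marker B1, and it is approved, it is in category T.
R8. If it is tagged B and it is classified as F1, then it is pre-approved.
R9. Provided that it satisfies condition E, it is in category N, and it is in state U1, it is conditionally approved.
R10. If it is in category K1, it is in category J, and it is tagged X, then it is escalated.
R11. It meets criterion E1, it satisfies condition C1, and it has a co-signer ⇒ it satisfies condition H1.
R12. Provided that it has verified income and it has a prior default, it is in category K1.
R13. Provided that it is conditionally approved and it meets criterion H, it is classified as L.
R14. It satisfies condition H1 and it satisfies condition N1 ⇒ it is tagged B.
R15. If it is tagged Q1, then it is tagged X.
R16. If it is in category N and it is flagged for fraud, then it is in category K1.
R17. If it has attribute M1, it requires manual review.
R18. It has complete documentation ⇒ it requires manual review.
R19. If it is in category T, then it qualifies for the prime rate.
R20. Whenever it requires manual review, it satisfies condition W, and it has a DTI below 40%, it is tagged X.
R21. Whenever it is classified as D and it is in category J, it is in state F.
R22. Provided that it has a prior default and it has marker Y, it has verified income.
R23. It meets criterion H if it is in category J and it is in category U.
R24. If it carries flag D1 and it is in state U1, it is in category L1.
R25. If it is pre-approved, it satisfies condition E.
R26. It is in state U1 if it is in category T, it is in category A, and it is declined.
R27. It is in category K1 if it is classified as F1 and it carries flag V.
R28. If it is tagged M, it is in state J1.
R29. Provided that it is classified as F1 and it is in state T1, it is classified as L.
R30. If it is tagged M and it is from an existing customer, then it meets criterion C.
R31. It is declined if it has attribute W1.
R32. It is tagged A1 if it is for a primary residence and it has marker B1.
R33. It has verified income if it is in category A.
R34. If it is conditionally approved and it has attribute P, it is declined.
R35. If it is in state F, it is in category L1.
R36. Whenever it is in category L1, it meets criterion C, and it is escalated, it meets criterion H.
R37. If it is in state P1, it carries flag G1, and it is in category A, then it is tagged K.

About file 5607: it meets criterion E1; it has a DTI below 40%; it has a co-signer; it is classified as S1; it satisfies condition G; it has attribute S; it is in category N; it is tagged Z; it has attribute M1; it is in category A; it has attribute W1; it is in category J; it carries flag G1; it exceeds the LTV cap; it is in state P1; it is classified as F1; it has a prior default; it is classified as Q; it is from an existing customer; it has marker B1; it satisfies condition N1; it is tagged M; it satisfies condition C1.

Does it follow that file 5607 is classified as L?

No

Forward chaining from the given facts derives: is classified as D, is approved, satisfies condition H1, is tagged B, requires manual review, is in state F, is in state J1, meets criterion C, is declined, has verified income, is in category L1, is tagged K, is in category T, is pre-approved, is in category K1, qualifies for the prime rate, satisfies condition E, is in state U1, is conditionally approved.
Rules concluding "it is classified as L": R13 needs "it meets criterion H"; R29 needs "it is in state T1" — none of these are established.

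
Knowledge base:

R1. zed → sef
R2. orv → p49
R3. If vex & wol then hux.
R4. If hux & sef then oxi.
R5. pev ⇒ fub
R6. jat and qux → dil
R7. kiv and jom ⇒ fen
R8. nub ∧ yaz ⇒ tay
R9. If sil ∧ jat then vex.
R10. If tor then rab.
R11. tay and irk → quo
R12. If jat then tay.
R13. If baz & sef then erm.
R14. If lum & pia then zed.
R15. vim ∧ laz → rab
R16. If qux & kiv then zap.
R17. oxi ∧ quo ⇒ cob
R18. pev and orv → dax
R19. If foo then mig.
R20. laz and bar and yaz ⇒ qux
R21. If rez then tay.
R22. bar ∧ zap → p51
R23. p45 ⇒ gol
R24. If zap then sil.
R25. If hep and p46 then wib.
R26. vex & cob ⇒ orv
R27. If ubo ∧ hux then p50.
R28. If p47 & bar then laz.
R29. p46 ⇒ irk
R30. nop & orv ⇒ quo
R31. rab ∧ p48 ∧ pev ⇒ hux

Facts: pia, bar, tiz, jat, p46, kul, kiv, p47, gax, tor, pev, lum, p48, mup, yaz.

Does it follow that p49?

Yes

rab  (by R10: tor)
tay  (by R12: jat)
zed  (by R14: lum, pia)
laz  (by R28: p47, bar)
irk  (by R29: p46)
hux  (by R31: rab, p48, pev)
sef  (by R1: zed)
oxi  (by R4: hux, sef)
quo  (by R11: tay, irk)
cob  (by R17: oxi, quo)
qux  (by R20: laz, bar, yaz)
zap  (by R16: qux, kiv)
sil  (by R24: zap)
vex  (by R9: sil, jat)
orv  (by R26: vex, cob)
p49  (by R2: orv)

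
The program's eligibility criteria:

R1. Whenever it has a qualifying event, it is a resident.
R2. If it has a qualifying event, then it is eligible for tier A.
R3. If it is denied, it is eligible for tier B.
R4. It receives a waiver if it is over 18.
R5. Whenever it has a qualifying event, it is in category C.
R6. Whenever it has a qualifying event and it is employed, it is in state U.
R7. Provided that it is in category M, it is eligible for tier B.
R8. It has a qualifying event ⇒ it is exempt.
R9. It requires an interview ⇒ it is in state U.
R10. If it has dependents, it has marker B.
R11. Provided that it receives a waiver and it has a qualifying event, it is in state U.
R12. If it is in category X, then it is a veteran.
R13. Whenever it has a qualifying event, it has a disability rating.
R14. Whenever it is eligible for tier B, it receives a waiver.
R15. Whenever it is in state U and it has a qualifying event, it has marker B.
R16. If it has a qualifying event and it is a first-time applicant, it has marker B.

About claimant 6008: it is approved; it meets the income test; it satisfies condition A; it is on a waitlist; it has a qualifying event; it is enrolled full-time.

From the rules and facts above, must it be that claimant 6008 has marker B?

No

Forward chaining from the given facts derives: is a resident, is eligible for tier A, is in category C, is exempt, has a disability rating.
Rules concluding "it has marker B": R10 needs "it has dependents"; R15 needs "it is in state U"; R16 needs "it is a first-time applicant" — none of these are established.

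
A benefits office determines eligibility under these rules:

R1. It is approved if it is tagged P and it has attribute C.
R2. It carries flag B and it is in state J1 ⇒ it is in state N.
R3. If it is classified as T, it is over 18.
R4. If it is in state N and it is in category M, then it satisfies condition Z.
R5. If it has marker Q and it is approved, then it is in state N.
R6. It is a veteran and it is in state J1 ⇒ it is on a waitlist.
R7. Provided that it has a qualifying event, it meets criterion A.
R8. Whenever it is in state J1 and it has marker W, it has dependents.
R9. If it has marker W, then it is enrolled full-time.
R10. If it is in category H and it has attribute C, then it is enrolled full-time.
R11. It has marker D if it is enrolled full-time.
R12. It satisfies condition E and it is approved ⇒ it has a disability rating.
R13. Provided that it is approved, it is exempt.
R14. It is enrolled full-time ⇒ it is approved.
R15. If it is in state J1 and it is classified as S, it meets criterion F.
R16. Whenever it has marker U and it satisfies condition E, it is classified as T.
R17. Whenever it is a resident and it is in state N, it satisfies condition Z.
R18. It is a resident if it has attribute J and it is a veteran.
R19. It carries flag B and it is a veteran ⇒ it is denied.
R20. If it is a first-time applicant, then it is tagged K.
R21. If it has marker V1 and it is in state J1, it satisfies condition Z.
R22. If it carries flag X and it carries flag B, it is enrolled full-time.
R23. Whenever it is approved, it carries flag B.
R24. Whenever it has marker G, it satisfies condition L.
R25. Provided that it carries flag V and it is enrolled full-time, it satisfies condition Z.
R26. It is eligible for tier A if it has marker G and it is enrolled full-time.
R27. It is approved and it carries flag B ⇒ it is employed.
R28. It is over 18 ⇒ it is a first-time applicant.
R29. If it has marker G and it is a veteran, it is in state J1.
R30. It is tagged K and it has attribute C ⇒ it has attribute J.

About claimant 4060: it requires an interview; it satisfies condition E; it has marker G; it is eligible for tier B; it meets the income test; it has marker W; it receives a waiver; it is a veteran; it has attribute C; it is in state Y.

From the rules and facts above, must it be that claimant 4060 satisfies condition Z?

Forward chaining from the given facts derives: is enrolled full-time, has marker D, is approved, carries flag B, satisfies condition L, is eligible for tier A, is employed, is in state J1, is in state N, is on a waitlist, has dependents, has a disability rating, is exempt, is denied.
Rules concluding "it satisfies condition Z": R4 needs "it is in category M"; R17 needs "it is a resident"; R21 needs "it has marker V1"; R25 needs "it carries flag V" — none of these are established.

No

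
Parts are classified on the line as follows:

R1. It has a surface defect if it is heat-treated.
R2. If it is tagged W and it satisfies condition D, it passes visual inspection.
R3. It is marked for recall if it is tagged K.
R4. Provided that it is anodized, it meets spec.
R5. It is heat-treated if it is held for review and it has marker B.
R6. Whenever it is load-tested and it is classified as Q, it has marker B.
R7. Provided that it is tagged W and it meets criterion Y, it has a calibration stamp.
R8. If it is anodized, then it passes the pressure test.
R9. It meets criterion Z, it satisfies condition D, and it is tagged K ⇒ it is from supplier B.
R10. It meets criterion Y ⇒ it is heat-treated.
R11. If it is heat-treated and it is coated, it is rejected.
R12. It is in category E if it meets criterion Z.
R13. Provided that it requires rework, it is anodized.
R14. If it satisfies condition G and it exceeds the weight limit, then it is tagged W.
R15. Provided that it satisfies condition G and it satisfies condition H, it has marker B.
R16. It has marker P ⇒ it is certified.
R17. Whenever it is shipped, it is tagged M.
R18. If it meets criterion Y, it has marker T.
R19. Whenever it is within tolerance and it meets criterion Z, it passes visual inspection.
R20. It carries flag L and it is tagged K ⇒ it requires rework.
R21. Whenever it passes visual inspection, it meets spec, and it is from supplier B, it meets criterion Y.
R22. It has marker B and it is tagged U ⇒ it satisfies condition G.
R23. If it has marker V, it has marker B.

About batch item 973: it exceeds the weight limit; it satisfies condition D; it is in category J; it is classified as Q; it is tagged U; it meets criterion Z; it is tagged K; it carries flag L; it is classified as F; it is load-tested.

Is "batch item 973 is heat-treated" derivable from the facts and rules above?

Yes

By R6 (it is load-tested, it is classified as Q): it has marker B.
By R9 (it meets criterion Z, it satisfies condition D, it is tagged K): it is from supplier B.
By R20 (it carries flag L, it is tagged K): it requires rework.
By R22 (it has marker B, it is tagged U): it satisfies condition G.
By R13 (it requires rework): it is anodized.
By R14 (it satisfies condition G, it exceeds the weight limit): it is tagged W.
By R2 (it is tagged W, it satisfies condition D): it passes visual inspection.
By R4 (it is anodized): it meets spec.
By R21 (it passes visual inspection, it meets spec, it is from supplier B): it meets criterion Y.
By R10 (it meets criterion Y): it is heat-treated.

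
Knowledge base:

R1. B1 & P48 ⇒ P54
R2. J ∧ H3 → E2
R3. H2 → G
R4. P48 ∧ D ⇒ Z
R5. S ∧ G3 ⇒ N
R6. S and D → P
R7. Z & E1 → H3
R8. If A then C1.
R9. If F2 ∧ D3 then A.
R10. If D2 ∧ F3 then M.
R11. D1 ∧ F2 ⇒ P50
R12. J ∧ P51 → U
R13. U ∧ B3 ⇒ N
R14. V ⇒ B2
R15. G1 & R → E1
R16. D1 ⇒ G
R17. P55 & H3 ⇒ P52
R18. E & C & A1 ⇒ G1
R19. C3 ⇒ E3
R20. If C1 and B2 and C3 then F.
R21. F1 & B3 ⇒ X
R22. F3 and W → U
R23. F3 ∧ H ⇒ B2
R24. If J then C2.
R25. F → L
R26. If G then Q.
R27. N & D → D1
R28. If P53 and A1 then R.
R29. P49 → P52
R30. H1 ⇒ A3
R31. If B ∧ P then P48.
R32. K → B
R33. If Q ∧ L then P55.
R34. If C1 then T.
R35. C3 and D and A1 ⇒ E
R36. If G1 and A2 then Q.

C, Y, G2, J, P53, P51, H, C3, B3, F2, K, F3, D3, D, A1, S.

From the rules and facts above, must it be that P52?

P  (by R6: S, D)
A  (by R9: F2, D3)
U  (by R12: J, P51)
N  (by R13: U, B3)
B2  (by R23: F3, H)
D1  (by R27: N, D)
R  (by R28: P53, A1)
B  (by R32: K)
E  (by R35: C3, D, A1)
C1  (by R8: A)
G  (by R16: D1)
G1  (by R18: E, C, A1)
F  (by R20: C1, B2, C3)
L  (by R25: F)
Q  (by R26: G)
P48  (by R31: B, P)
P55  (by R33: Q, L)
Z  (by R4: P48, D)
E1  (by R15: G1, R)
H3  (by R7: Z, E1)
P52  (by R17: P55, H3)

Yes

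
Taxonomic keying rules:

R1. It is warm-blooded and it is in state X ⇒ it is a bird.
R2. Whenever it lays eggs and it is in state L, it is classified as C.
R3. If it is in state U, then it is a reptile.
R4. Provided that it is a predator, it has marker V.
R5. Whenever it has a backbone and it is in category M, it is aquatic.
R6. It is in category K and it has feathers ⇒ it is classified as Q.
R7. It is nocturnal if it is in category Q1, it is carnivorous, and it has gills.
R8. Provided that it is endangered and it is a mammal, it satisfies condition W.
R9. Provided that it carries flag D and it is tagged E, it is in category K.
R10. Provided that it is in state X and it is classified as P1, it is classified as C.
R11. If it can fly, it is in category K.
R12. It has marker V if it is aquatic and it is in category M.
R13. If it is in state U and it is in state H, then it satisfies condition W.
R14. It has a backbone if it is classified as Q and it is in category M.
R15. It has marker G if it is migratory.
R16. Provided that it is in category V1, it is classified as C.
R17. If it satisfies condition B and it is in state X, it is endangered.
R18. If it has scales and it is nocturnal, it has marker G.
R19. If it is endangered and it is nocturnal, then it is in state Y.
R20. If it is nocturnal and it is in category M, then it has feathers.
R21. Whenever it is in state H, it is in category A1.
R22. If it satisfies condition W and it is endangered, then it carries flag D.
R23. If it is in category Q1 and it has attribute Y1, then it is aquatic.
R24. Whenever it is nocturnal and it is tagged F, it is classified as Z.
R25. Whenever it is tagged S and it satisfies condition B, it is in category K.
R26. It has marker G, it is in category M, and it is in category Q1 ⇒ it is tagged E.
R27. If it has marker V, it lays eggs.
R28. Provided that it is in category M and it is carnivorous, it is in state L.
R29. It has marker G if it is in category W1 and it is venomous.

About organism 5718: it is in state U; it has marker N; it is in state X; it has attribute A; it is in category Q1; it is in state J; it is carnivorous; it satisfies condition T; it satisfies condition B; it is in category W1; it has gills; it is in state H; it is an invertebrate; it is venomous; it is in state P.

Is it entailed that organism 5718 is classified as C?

Forward chaining from the given facts derives: is a reptile, is nocturnal, satisfies condition W, is endangered, is in state Y, is in category A1, carries flag D, has marker G.
Rules concluding "it is classified as C": R2 needs "it lays eggs"; R10 needs "it is classified as P1"; R16 needs "it is in category V1" — none of these are established.

No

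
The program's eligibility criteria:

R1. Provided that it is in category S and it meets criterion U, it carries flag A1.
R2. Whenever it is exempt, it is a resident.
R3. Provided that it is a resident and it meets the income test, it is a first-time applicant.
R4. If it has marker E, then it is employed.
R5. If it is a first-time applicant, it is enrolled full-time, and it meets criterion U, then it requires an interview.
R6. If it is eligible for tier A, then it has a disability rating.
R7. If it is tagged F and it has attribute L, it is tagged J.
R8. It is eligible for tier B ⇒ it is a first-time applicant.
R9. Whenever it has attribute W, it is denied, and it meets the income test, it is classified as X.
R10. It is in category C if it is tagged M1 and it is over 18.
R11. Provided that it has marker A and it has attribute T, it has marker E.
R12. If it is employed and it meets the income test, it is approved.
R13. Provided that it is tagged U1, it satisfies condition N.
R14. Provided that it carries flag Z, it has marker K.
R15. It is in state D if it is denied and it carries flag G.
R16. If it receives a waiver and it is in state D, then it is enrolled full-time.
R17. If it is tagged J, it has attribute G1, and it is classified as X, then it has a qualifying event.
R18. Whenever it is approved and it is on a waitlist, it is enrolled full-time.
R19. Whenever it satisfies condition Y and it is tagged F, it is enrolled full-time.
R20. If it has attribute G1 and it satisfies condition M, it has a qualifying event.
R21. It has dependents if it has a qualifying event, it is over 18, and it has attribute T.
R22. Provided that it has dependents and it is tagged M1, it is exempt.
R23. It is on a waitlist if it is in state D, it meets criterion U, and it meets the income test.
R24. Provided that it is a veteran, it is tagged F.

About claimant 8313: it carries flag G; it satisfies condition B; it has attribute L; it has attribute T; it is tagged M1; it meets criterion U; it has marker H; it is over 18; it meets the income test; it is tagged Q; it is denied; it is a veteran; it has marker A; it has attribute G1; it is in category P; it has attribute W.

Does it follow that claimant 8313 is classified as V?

No

Forward chaining from the given facts derives: is classified as X, is in category C, has marker E, is in state D, is on a waitlist, is tagged F, is employed, is tagged J, is approved, has a qualifying event, is enrolled full-time, has dependents, is exempt, is a resident, is a first-time applicant, requires an interview.
No rule has "it is classified as V" as its conclusion, and it is not among the given facts.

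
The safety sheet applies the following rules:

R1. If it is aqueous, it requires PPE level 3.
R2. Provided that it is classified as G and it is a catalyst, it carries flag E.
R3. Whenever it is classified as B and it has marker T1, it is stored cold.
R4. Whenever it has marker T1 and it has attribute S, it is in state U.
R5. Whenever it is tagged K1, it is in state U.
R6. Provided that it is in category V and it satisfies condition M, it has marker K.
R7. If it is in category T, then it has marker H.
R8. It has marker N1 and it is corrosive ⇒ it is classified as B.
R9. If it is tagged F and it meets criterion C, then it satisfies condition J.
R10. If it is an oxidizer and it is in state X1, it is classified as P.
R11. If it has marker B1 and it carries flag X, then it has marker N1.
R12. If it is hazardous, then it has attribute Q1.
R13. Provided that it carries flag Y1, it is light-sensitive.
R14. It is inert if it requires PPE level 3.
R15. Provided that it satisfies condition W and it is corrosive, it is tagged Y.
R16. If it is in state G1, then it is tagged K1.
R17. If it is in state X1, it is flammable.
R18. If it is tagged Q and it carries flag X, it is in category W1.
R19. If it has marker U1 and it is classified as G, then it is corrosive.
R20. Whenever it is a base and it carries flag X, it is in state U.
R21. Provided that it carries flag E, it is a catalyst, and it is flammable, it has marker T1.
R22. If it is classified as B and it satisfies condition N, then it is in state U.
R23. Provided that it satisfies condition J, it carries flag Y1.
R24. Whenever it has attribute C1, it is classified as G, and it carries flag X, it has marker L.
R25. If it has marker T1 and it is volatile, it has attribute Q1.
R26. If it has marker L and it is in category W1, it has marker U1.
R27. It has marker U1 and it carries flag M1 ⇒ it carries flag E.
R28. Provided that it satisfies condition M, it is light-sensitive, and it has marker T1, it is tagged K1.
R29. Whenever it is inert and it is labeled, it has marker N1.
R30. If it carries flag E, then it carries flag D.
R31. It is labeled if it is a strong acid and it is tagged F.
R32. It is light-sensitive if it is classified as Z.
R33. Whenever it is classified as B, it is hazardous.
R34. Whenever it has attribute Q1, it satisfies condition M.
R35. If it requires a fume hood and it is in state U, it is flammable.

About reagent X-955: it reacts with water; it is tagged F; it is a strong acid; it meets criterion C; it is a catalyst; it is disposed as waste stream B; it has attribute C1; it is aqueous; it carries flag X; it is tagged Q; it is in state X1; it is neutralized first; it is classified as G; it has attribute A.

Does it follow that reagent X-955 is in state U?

Yes

By R1 (it is aqueous): it requires PPE level 3.
By R2 (it is classified as G, it is a catalyst): it carries flag E.
By R9 (it is tagged F, it meets criterion C): it satisfies condition J.
By R14 (it requires PPE level 3): it is inert.
By R17 (it is in state X1): it is flammable.
By R18 (it is tagged Q, it carries flag X): it is in category W1.
By R21 (it carries flag E, it is a catalyst, it is flammable): it has marker T1.
By R23 (it satisfies condition J): it carries flag Y1.
By R24 (it has attribute C1, it is classified as G, it carries flag X): it has marker L.
By R26 (it has marker L, it is in category W1): it has marker U1.
By R31 (it is a strong acid, it is tagged F): it is labeled.
By R13 (it carries flag Y1): it is light-sensitive.
By R19 (it has marker U1, it is classified as G): it is corrosive.
By R29 (it is inert, it is labeled): it has marker N1.
By R8 (it has marker N1, it is corrosive): it is classified as B.
By R33 (it is classified as B): it is hazardous.
By R12 (it is hazardous): it has attribute Q1.
By R34 (it has attribute Q1): it satisfies condition M.
By R28 (it satisfies condition M, it is light-sensitive, it has marker T1): it is tagged K1.
By R5 (it is tagged K1): it is in state U.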